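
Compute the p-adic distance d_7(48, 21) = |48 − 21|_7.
d_7(48, 21) = 1

Step 1 — x − y = 48 − 21 = 27. Step 2 — v_7(27) = 0 (factor: 27 = (7^0 · 27); the sign does not affect v_p). Step 3 — |x − y|_7 = 7^{0} = 1.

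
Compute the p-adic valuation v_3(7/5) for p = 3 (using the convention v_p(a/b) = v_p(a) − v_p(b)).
v_3(7/5) = 0

Factor powers of 3 from the numerator and denominator of the reduced fraction: 7 = 3^0 · 7 and 5 = 3^0 · 5. Apply v_p(a/b) = v_p(a) − v_p(b): v_3(7/5) = 0 − 0 = 0.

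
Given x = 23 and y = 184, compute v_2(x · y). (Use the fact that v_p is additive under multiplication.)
v_2(4232) = 3

v_p(x) = 0 (factor: 23 = 2^0 · 23); v_p(y) = 3 (factor: 184 = 2^3 · 23). Additivity: v_p(xy) = v_p(x) + v_p(y) = 0 + 3 = 3. (Direct check: xy = 4232 = 2^3 · (529).)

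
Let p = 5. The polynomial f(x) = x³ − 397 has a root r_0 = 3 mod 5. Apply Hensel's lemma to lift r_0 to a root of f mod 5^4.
r_3 = 113 (mod 625)

Hensel: r_{i+1} = r_i − f(r_i)/f′(r_i) mod 5^{i+2}, where f′(x) = 3x². Iterate:
  r_0 = 3 (mod 5)
  r_1 = 13 (mod 25)
  r_2 = 113 (mod 125)
  r_3 = 113 (mod 625)
Final: r = 113 with f(r) ≡ 0 mod 5^4.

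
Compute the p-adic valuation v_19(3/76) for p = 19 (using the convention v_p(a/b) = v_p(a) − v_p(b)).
v_19(3/76) = -1

Factor powers of 19 from the numerator and denominator of the reduced fraction: 3 = 19^0 · 3 and 76 = 19^1 · 4. Apply v_p(a/b) = v_p(a) − v_p(b): v_19(3/76) = 0 − 1 = -1.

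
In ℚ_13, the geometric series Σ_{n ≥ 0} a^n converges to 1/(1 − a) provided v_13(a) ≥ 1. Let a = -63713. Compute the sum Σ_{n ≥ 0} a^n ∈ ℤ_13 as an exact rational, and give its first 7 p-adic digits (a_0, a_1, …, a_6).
Σ a^n = 1/(1 − a) = 1/63714;  first 7 digits = (1, 0, 0, 10, 10, 12, 8)

v_13(a) = 3 ≥ 1, so the series converges in ℤ_13 to 1/(1 − a) = 1/(1 − (-63713)) = 1/63714. Expand this rational in ℤ_13: compute digits iteratively via d_i = x_i mod 13, x_{i+1} = (x_i − d_i)/13. The first 7 digits are (1, 0, 0, 10, 10, 12, 8).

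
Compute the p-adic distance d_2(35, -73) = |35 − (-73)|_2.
d_2(35, -73) = 1/4

Step 1 — x − y = 35 − (-73) = 108. Step 2 — v_2(108) = 2 (factor: 108 = (2^2 · 27); the sign does not affect v_p). Step 3 — |x − y|_2 = 2^{-2} = 1/4.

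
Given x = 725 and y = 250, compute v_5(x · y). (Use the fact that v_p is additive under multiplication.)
v_5(181250) = 5

v_p(x) = 2 (factor: 725 = 5^2 · 29); v_p(y) = 3 (factor: 250 = 5^3 · 2). Additivity: v_p(xy) = v_p(x) + v_p(y) = 2 + 3 = 5. (Direct check: xy = 181250 = 5^5 · (58).)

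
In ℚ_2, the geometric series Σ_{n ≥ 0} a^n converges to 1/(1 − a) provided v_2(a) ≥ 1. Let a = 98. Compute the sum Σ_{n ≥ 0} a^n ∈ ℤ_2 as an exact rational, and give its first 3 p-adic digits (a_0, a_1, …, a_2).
Σ a^n = 1/(1 − a) = -1/97;  first 3 digits = (1, 1, 1)

v_2(a) = 1 ≥ 1, so the series converges in ℤ_2 to 1/(1 − a) = 1/(1 − 98) = -1/97. Expand this rational in ℤ_2: compute digits iteratively via d_i = x_i mod 2, x_{i+1} = (x_i − d_i)/2. The first 3 digits are (1, 1, 1).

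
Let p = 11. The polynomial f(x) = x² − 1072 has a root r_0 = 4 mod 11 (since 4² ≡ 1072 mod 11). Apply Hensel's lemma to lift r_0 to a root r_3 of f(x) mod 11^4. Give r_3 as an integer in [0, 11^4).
r_3 = 11268 (mod 14641)

Hensel's recurrence: r_{i+1} = r_i − f(r_i)·(f′(r_i))^{-1} mod 11^{i+2}, with f′(x) = 2x. Iterate:
  r_0 = 4 (mod 11)
  r_1 = 15 (mod 121)
  r_2 = 620 (mod 1331)
  r_3 = 11268 (mod 14641)
Final: r_3 = 11268, and one checks f(r_3) ≡ 0 mod 11^4.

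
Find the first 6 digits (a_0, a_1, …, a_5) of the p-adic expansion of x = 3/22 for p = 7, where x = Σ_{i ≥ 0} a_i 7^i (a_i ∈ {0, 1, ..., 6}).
(a_0, …, a_5) = (3, 5, 4, 6, 0, 4)

v_7(3/22) = 0 (numerator and denominator both coprime to 7), so x ∈ ℤ_7^×. Compute digits iteratively via a_i = x_i mod 7, x_{i+1} = (x_i − a_i)/7, with x_0 = x:
  x_0 = 3/22;  a_0 = 3;  x_1 = (x_0 − 3)/7 = -9/22
  x_1 = -9/22;  a_1 = 5;  x_2 = (x_1 − 5)/7 = -17/22
  x_2 = -17/22;  a_2 = 4;  x_3 = (x_2 − 4)/7 = -15/22
  x_3 = -15/22;  a_3 = 6;  x_4 = (x_3 − 6)/7 = -21/22
  x_4 = -21/22;  a_4 = 0;  x_5 = (x_4 − 0)/7 = -3/22
  x_5 = -3/22;  a_5 = 4;  x_6 = (x_5 − 4)/7 = -13/22
Digits: (3, 5, 4, 6, 0, 4).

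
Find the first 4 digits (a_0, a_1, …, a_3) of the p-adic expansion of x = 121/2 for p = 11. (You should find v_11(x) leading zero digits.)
(a_0, …, a_3) = (0, 0, 6, 5)

v_11(121/2) = 2, so a_0 = ... = a_1 = 0. Factor out: x = 11^2 · u with u = 1/2 a unit in ℤ_11. Expand u iteratively via a_{v+i} = u_i mod 11, u_{i+1} = (u_i − a_{v+i})/11:
  u_0 = 1/2;  a_2 = 6;  u_1 = (u_0 − 6)/11 = -1/2
  u_1 = -1/2;  a_3 = 5;  u_2 = (u_1 − 5)/11 = -1/2
Digits: (0, 0, 6, 5).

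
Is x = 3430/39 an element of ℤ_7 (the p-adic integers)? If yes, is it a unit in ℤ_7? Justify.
x ∈ ℤ_7 but not a unit; v_7(x) = 3 > 0

ℤ_7 = {x ∈ ℚ_7 : v_7(x) ≥ 0} and ℤ_7^× = {x ∈ ℤ_7 : v_7(x) = 0}. Here v_7(3430/39) = v_7(num) − v_7(den) = 3; compare against these criteria.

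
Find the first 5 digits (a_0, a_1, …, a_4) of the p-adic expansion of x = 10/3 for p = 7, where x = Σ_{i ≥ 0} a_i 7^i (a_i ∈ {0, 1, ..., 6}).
(a_0, …, a_4) = (1, 5, 4, 4, 4)

v_7(10/3) = 0 (numerator and denominator both coprime to 7), so x ∈ ℤ_7^×. Compute digits iteratively via a_i = x_i mod 7, x_{i+1} = (x_i − a_i)/7, with x_0 = x:
  x_0 = 10/3;  a_0 = 1;  x_1 = (x_0 − 1)/7 = 1/3
  x_1 = 1/3;  a_1 = 5;  x_2 = (x_1 − 5)/7 = -2/3
  x_2 = -2/3;  a_2 = 4;  x_3 = (x_2 − 4)/7 = -2/3
  x_3 = -2/3;  a_3 = 4;  x_4 = (x_3 − 4)/7 = -2/3
  x_4 = -2/3;  a_4 = 4;  x_5 = (x_4 − 4)/7 = -2/3
Digits: (1, 5, 4, 4, 4).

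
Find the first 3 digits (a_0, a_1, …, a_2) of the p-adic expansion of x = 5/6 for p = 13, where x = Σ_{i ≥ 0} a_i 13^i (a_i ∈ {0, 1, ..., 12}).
(a_0, …, a_2) = (3, 2, 2)

v_13(5/6) = 0 (numerator and denominator both coprime to 13), so x ∈ ℤ_13^×. Compute digits iteratively via a_i = x_i mod 13, x_{i+1} = (x_i − a_i)/13, with x_0 = x:
  x_0 = 5/6;  a_0 = 3;  x_1 = (x_0 − 3)/13 = -1/6
  x_1 = -1/6;  a_1 = 2;  x_2 = (x_1 − 2)/13 = -1/6
  x_2 = -1/6;  a_2 = 2;  x_3 = (x_2 − 2)/13 = -1/6
Digits: (3, 2, 2).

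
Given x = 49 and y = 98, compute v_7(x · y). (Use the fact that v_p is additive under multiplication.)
v_7(4802) = 4

v_p(x) = 2 (factor: 49 = 7^2 · 1); v_p(y) = 2 (factor: 98 = 7^2 · 2). Additivity: v_p(xy) = v_p(x) + v_p(y) = 2 + 2 = 4. (Direct check: xy = 4802 = 7^4 · (2).)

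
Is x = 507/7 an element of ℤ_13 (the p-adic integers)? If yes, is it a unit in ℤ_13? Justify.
x ∈ ℤ_13 but not a unit; v_13(x) = 2 > 0

ℤ_13 = {x ∈ ℚ_13 : v_13(x) ≥ 0} and ℤ_13^× = {x ∈ ℤ_13 : v_13(x) = 0}. Here v_13(507/7) = v_13(num) − v_13(den) = 2; compare against these criteria.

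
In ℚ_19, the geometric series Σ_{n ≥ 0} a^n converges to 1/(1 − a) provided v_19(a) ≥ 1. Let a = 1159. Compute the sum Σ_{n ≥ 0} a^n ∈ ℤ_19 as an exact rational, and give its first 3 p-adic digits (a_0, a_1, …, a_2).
Σ a^n = 1/(1 − a) = -1/1158;  first 3 digits = (1, 4, 0)

v_19(a) = 1 ≥ 1, so the series converges in ℤ_19 to 1/(1 − a) = 1/(1 − 1159) = -1/1158. Expand this rational in ℤ_19: compute digits iteratively via d_i = x_i mod 19, x_{i+1} = (x_i − d_i)/19. The first 3 digits are (1, 4, 0).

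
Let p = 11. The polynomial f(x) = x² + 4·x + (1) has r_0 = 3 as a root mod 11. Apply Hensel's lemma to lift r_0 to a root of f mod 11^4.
r_3 = 11399 (mod 14641)

Hensel: r_{i+1} = r_i − f(r_i)·(f′(r_i))^{-1} mod 11^{i+2}, f′(x) = 2x + 4. Iterate:
  r_0 = 3 (mod 11)
  r_1 = 25 (mod 121)
  r_2 = 751 (mod 1331)
  r_3 = 11399 (mod 14641)
Final: r = 11399 satisfies f(r) ≡ 0 mod 11^4.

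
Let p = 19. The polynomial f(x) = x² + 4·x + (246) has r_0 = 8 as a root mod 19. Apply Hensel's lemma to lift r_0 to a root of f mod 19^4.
r_3 = 60675 (mod 130321)

Hensel: r_{i+1} = r_i − f(r_i)·(f′(r_i))^{-1} mod 19^{i+2}, f′(x) = 2x + 4. Iterate:
  r_0 = 8 (mod 19)
  r_1 = 27 (mod 361)
  r_2 = 5803 (mod 6859)
  r_3 = 60675 (mod 130321)
Final: r = 60675 satisfies f(r) ≡ 0 mod 19^4.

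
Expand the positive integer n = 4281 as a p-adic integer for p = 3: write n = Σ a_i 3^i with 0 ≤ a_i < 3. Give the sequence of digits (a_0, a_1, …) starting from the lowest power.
(a_0, a_1, …) = (0, 2, 1, 2, 1, 2, 2, 1)

Repeated division by 3 gives the digits low-to-high: 4281 = 2·3^1 + 1·3^2 + 2·3^3 + 1·3^4 + 2·3^5 + 2·3^6 + 1·3^7. Digit sequence: (0, 2, 1, 2, 1, 2, 2, 1).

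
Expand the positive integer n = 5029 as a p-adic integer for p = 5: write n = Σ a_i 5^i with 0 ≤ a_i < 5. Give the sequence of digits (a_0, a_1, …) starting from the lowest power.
(a_0, a_1, …) = (4, 0, 1, 0, 3, 1)

Repeated division by 5 gives the digits low-to-high: 5029 = 4 + 1·5^2 + 3·5^4 + 1·5^5. Digit sequence: (4, 0, 1, 0, 3, 1).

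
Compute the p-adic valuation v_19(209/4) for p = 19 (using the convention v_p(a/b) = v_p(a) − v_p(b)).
v_19(209/4) = 1

Factor powers of 19 from the numerator and denominator of the reduced fraction: 209 = 19^1 · 11 and 4 = 19^0 · 4. Apply v_p(a/b) = v_p(a) − v_p(b): v_19(209/4) = 1 − 0 = 1.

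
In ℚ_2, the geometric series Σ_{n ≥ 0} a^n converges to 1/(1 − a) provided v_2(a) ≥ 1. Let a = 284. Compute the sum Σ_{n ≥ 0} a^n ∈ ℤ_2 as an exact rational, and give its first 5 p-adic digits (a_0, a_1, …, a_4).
Σ a^n = 1/(1 − a) = -1/283;  first 5 digits = (1, 0, 1, 1, 0)

v_2(a) = 2 ≥ 1, so the series converges in ℤ_2 to 1/(1 − a) = 1/(1 − 284) = -1/283. Expand this rational in ℤ_2: compute digits iteratively via d_i = x_i mod 2, x_{i+1} = (x_i − d_i)/2. The first 5 digits are (1, 0, 1, 1, 0).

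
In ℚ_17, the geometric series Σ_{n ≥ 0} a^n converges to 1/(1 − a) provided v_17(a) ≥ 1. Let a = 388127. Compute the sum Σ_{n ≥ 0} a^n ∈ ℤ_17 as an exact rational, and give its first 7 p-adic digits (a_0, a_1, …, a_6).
Σ a^n = 1/(1 − a) = -1/388126;  first 7 digits = (1, 0, 0, 11, 4, 0, 2)

v_17(a) = 3 ≥ 1, so the series converges in ℤ_17 to 1/(1 − a) = 1/(1 − 388127) = -1/388126. Expand this rational in ℤ_17: compute digits iteratively via d_i = x_i mod 17, x_{i+1} = (x_i − d_i)/17. The first 7 digits are (1, 0, 0, 11, 4, 0, 2).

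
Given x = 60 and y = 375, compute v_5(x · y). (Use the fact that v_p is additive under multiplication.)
v_5(22500) = 4

v_p(x) = 1 (factor: 60 = 5^1 · 12); v_p(y) = 3 (factor: 375 = 5^3 · 3). Additivity: v_p(xy) = v_p(x) + v_p(y) = 1 + 3 = 4. (Direct check: xy = 22500 = 5^4 · (36).)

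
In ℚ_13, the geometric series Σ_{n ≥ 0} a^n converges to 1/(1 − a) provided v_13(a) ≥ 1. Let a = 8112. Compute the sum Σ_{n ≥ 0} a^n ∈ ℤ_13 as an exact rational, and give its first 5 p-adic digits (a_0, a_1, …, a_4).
Σ a^n = 1/(1 − a) = -1/8111;  first 5 digits = (1, 0, 9, 3, 3)

v_13(a) = 2 ≥ 1, so the series converges in ℤ_13 to 1/(1 − a) = 1/(1 − 8112) = -1/8111. Expand this rational in ℤ_13: compute digits iteratively via d_i = x_i mod 13, x_{i+1} = (x_i − d_i)/13. The first 5 digits are (1, 0, 9, 3, 3).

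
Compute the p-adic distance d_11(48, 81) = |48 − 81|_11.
d_11(48, 81) = 1/11

Step 1 — x − y = 48 − 81 = -33. Step 2 — v_11(-33) = 1 (factor: -33 = −(11^1 · 3); the sign does not affect v_p). Step 3 — |x − y|_11 = 11^{-1} = 1/11.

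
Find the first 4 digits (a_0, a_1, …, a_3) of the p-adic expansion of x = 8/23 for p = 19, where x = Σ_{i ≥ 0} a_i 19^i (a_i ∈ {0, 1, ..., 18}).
(a_0, …, a_3) = (2, 9, 2, 4)

v_19(8/23) = 0 (numerator and denominator both coprime to 19), so x ∈ ℤ_19^×. Compute digits iteratively via a_i = x_i mod 19, x_{i+1} = (x_i − a_i)/19, with x_0 = x:
  x_0 = 8/23;  a_0 = 2;  x_1 = (x_0 − 2)/19 = -2/23
  x_1 = -2/23;  a_1 = 9;  x_2 = (x_1 − 9)/19 = -11/23
  x_2 = -11/23;  a_2 = 2;  x_3 = (x_2 − 2)/19 = -3/23
  x_3 = -3/23;  a_3 = 4;  x_4 = (x_3 − 4)/19 = -5/23
Digits: (2, 9, 2, 4).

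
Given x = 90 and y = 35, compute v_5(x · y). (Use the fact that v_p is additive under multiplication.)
v_5(3150) = 2

v_p(x) = 1 (factor: 90 = 5^1 · 18); v_p(y) = 1 (factor: 35 = 5^1 · 7). Additivity: v_p(xy) = v_p(x) + v_p(y) = 1 + 1 = 2. (Direct check: xy = 3150 = 5^2 · (126).)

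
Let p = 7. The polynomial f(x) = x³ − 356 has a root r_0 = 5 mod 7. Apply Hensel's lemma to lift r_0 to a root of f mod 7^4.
r_3 = 698 (mod 2401)

Hensel: r_{i+1} = r_i − f(r_i)/f′(r_i) mod 7^{i+2}, where f′(x) = 3x². Iterate:
  r_0 = 5 (mod 7)
  r_1 = 12 (mod 49)
  r_2 = 12 (mod 343)
  r_3 = 698 (mod 2401)
Final: r = 698 with f(r) ≡ 0 mod 7^4.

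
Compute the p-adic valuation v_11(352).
v_11(352) = 1

v_11(n) is the largest exponent k such that 11^k divides n. Factor out: 352 = 11^1 · 32. (Sign doesn't affect v_p.) So v_11(352) = 1.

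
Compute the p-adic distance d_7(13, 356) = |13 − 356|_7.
d_7(13, 356) = 1/343

Step 1 — x − y = 13 − 356 = -343. Step 2 — v_7(-343) = 3 (factor: -343 = −(7^3 · 1); the sign does not affect v_p). Step 3 — |x − y|_7 = 7^{-3} = 1/343.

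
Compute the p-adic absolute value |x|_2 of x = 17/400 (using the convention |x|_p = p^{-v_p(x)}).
|17/400|_2 = 16

Step 1 — compute v_2(x) by factoring powers of 2 out of the numerator and denominator: v_2(17/400) = -4. Step 2 — apply |x|_p = p^{-v_p(x)} = 2^{4} = 16.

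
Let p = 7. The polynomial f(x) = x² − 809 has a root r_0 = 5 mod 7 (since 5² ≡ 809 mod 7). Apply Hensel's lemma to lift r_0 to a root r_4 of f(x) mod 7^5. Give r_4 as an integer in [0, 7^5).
r_4 = 6326 (mod 16807)

Hensel's recurrence: r_{i+1} = r_i − f(r_i)·(f′(r_i))^{-1} mod 7^{i+2}, with f′(x) = 2x. Iterate:
  r_0 = 5 (mod 7)
  r_1 = 5 (mod 49)
  r_2 = 152 (mod 343)
  r_3 = 1524 (mod 2401)
  r_4 = 6326 (mod 16807)
Final: r_4 = 6326, and one checks f(r_4) ≡ 0 mod 7^5.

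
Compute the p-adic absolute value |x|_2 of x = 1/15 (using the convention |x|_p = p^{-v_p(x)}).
|1/15|_2 = 1

Step 1 — compute v_2(x) by factoring powers of 2 out of the numerator and denominator: v_2(1/15) = 0. Step 2 — apply |x|_p = p^{-v_p(x)} = 2^{0} = 1.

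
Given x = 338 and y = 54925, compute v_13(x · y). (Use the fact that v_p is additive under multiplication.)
v_13(18564650) = 5

v_p(x) = 2 (factor: 338 = 13^2 · 2); v_p(y) = 3 (factor: 54925 = 13^3 · 25). Additivity: v_p(xy) = v_p(x) + v_p(y) = 2 + 3 = 5. (Direct check: xy = 18564650 = 13^5 · (50).)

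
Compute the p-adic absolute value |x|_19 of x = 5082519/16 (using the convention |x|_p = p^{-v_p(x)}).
|5082519/16|_19 = 1/130321

Step 1 — compute v_19(x) by factoring powers of 19 out of the numerator and denominator: v_19(5082519/16) = 4. Step 2 — apply |x|_p = p^{-v_p(x)} = 19^{-4} = 1/130321.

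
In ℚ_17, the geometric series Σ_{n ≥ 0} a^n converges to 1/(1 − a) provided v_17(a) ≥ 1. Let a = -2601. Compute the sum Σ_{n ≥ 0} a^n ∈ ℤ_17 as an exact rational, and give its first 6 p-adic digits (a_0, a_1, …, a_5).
Σ a^n = 1/(1 − a) = 1/2602;  first 6 digits = (1, 0, 8, 16, 12, 4)

v_17(a) = 2 ≥ 1, so the series converges in ℤ_17 to 1/(1 − a) = 1/(1 − (-2601)) = 1/2602. Expand this rational in ℤ_17: compute digits iteratively via d_i = x_i mod 17, x_{i+1} = (x_i − d_i)/17. The first 6 digits are (1, 0, 8, 16, 12, 4).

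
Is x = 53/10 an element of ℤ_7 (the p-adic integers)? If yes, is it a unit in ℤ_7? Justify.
x ∈ ℤ_7^× (unit); v_7(x) = 0

ℤ_7 = {x ∈ ℚ_7 : v_7(x) ≥ 0} and ℤ_7^× = {x ∈ ℤ_7 : v_7(x) = 0}. Here v_7(53/10) = v_7(num) − v_7(den) = 0; compare against these criteria.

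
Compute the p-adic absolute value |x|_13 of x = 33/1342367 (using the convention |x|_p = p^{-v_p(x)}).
|33/1342367|_13 = 28561

Step 1 — compute v_13(x) by factoring powers of 13 out of the numerator and denominator: v_13(33/1342367) = -4. Step 2 — apply |x|_p = p^{-v_p(x)} = 13^{4} = 28561.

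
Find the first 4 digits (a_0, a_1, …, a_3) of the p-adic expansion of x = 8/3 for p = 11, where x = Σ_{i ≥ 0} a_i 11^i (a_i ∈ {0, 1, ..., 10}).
(a_0, …, a_3) = (10, 3, 7, 3)

v_11(8/3) = 0 (numerator and denominator both coprime to 11), so x ∈ ℤ_11^×. Compute digits iteratively via a_i = x_i mod 11, x_{i+1} = (x_i − a_i)/11, with x_0 = x:
  x_0 = 8/3;  a_0 = 10;  x_1 = (x_0 − 10)/11 = -2/3
  x_1 = -2/3;  a_1 = 3;  x_2 = (x_1 − 3)/11 = -1/3
  x_2 = -1/3;  a_2 = 7;  x_3 = (x_2 − 7)/11 = -2/3
  x_3 = -2/3;  a_3 = 3;  x_4 = (x_3 − 3)/11 = -1/3
Digits: (10, 3, 7, 3).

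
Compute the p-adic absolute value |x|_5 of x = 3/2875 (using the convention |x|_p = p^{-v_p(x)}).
|3/2875|_5 = 125

Step 1 — compute v_5(x) by factoring powers of 5 out of the numerator and denominator: v_5(3/2875) = -3. Step 2 — apply |x|_p = p^{-v_p(x)} = 5^{3} = 125.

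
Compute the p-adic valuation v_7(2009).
v_7(2009) = 2

v_7(n) is the largest exponent k such that 7^k divides n. Factor out: 2009 = 7^2 · 41. (Sign doesn't affect v_p.) So v_7(2009) = 2.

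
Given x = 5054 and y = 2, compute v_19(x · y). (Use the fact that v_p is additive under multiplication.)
v_19(10108) = 2

v_p(x) = 2 (factor: 5054 = 19^2 · 14); v_p(y) = 0 (factor: 2 = 19^0 · 2). Additivity: v_p(xy) = v_p(x) + v_p(y) = 2 + 0 = 2. (Direct check: xy = 10108 = 19^2 · (28).)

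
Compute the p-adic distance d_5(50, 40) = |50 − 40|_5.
d_5(50, 40) = 1/5

Step 1 — x − y = 50 − 40 = 10. Step 2 — v_5(10) = 1 (factor: 10 = (5^1 · 2); the sign does not affect v_p). Step 3 — |x − y|_5 = 5^{-1} = 1/5.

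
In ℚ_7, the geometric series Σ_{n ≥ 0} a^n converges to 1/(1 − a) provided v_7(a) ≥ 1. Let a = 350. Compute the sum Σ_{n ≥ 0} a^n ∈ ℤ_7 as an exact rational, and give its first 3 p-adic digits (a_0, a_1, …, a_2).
Σ a^n = 1/(1 − a) = -1/349;  first 3 digits = (1, 1, 1)

v_7(a) = 1 ≥ 1, so the series converges in ℤ_7 to 1/(1 − a) = 1/(1 − 350) = -1/349. Expand this rational in ℤ_7: compute digits iteratively via d_i = x_i mod 7, x_{i+1} = (x_i − d_i)/7. The first 3 digits are (1, 1, 1).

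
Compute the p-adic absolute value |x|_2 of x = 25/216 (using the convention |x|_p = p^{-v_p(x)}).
|25/216|_2 = 8

Step 1 — compute v_2(x) by factoring powers of 2 out of the numerator and denominator: v_2(25/216) = -3. Step 2 — apply |x|_p = p^{-v_p(x)} = 2^{3} = 8.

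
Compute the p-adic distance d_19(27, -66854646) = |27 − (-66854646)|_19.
d_19(27, -66854646) = 1/2476099

Step 1 — x − y = 27 − (-66854646) = 66854673. Step 2 — v_19(66854673) = 5 (factor: 66854673 = (19^5 · 27); the sign does not affect v_p). Step 3 — |x − y|_19 = 19^{-5} = 1/2476099.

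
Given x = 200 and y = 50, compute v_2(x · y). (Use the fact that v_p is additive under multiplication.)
v_2(10000) = 4

v_p(x) = 3 (factor: 200 = 2^3 · 25); v_p(y) = 1 (factor: 50 = 2^1 · 25). Additivity: v_p(xy) = v_p(x) + v_p(y) = 3 + 1 = 4. (Direct check: xy = 10000 = 2^4 · (625).)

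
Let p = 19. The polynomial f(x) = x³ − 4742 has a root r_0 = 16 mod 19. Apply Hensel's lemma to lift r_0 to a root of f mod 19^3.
r_2 = 5602 (mod 6859)

Hensel: r_{i+1} = r_i − f(r_i)/f′(r_i) mod 19^{i+2}, where f′(x) = 3x². Iterate:
  r_0 = 16 (mod 19)
  r_1 = 187 (mod 361)
  r_2 = 5602 (mod 6859)
Final: r = 5602 with f(r) ≡ 0 mod 19^3.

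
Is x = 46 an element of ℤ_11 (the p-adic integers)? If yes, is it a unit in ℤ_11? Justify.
x ∈ ℤ_11^× (unit); v_11(x) = 0

ℤ_11 = {x ∈ ℚ_11 : v_11(x) ≥ 0} and ℤ_11^× = {x ∈ ℤ_11 : v_11(x) = 0}. Here v_11(46) = v_11(num) − v_11(den) = 0; compare against these criteria.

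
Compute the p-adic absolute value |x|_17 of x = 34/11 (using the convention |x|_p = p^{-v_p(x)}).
|34/11|_17 = 1/17

Step 1 — compute v_17(x) by factoring powers of 17 out of the numerator and denominator: v_17(34/11) = 1. Step 2 — apply |x|_p = p^{-v_p(x)} = 17^{-1} = 1/17.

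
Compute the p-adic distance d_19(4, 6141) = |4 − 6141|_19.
d_19(4, 6141) = 1/361

Step 1 — x − y = 4 − 6141 = -6137. Step 2 — v_19(-6137) = 2 (factor: -6137 = −(19^2 · 17); the sign does not affect v_p). Step 3 — |x − y|_19 = 19^{-2} = 1/361.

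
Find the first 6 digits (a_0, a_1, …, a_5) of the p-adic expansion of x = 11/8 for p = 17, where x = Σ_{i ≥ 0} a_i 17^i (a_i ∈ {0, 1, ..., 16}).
(a_0, …, a_5) = (12, 10, 10, 10, 10, 10)

v_17(11/8) = 0 (numerator and denominator both coprime to 17), so x ∈ ℤ_17^×. Compute digits iteratively via a_i = x_i mod 17, x_{i+1} = (x_i − a_i)/17, with x_0 = x:
  x_0 = 11/8;  a_0 = 12;  x_1 = (x_0 − 12)/17 = -5/8
  x_1 = -5/8;  a_1 = 10;  x_2 = (x_1 − 10)/17 = -5/8
  x_2 = -5/8;  a_2 = 10;  x_3 = (x_2 − 10)/17 = -5/8
  x_3 = -5/8;  a_3 = 10;  x_4 = (x_3 − 10)/17 = -5/8
  x_4 = -5/8;  a_4 = 10;  x_5 = (x_4 − 10)/17 = -5/8
  x_5 = -5/8;  a_5 = 10;  x_6 = (x_5 − 10)/17 = -5/8
Digits: (12, 10, 10, 10, 10, 10).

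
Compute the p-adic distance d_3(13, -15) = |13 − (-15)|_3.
d_3(13, -15) = 1

Step 1 — x − y = 13 − (-15) = 28. Step 2 — v_3(28) = 0 (factor: 28 = (3^0 · 28); the sign does not affect v_p). Step 3 — |x − y|_3 = 3^{0} = 1.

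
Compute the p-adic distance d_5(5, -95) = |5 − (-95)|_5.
d_5(5, -95) = 1/25

Step 1 — x − y = 5 − (-95) = 100. Step 2 — v_5(100) = 2 (factor: 100 = (5^2 · 4); the sign does not affect v_p). Step 3 — |x − y|_5 = 5^{-2} = 1/25.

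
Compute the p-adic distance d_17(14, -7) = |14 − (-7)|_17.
d_17(14, -7) = 1

Step 1 — x − y = 14 − (-7) = 21. Step 2 — v_17(21) = 0 (factor: 21 = (17^0 · 21); the sign does not affect v_p). Step 3 — |x − y|_17 = 17^{0} = 1.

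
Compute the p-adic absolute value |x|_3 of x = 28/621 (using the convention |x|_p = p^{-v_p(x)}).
|28/621|_3 = 27

Step 1 — compute v_3(x) by factoring powers of 3 out of the numerator and denominator: v_3(28/621) = -3. Step 2 — apply |x|_p = p^{-v_p(x)} = 3^{3} = 27.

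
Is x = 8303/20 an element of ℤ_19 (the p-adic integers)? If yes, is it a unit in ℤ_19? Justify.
x ∈ ℤ_19 but not a unit; v_19(x) = 2 > 0

ℤ_19 = {x ∈ ℚ_19 : v_19(x) ≥ 0} and ℤ_19^× = {x ∈ ℤ_19 : v_19(x) = 0}. Here v_19(8303/20) = v_19(num) − v_19(den) = 2; compare against these criteria.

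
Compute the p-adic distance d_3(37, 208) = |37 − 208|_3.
d_3(37, 208) = 1/9

Step 1 — x − y = 37 − 208 = -171. Step 2 — v_3(-171) = 2 (factor: -171 = −(3^2 · 19); the sign does not affect v_p). Step 3 — |x − y|_3 = 3^{-2} = 1/9.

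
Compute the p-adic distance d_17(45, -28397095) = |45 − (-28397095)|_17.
d_17(45, -28397095) = 1/1419857

Step 1 — x − y = 45 − (-28397095) = 28397140. Step 2 — v_17(28397140) = 5 (factor: 28397140 = (17^5 · 20); the sign does not affect v_p). Step 3 — |x − y|_17 = 17^{-5} = 1/1419857.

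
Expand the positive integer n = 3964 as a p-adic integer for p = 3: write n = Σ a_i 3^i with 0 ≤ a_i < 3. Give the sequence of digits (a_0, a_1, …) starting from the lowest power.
(a_0, a_1, …) = (1, 1, 2, 2, 0, 1, 2, 1)

Repeated division by 3 gives the digits low-to-high: 3964 = 1 + 1·3^1 + 2·3^2 + 2·3^3 + 1·3^5 + 2·3^6 + 1·3^7. Digit sequence: (1, 1, 2, 2, 0, 1, 2, 1).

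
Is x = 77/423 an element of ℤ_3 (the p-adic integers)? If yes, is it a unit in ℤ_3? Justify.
x ∉ ℤ_3 (v_3(x) = -2 < 0)

ℤ_3 = {x ∈ ℚ_3 : v_3(x) ≥ 0} and ℤ_3^× = {x ∈ ℤ_3 : v_3(x) = 0}. Here v_3(77/423) = v_3(num) − v_3(den) = -2; compare against these criteria.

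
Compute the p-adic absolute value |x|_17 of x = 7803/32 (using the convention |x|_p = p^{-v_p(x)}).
|7803/32|_17 = 1/289

Step 1 — compute v_17(x) by factoring powers of 17 out of the numerator and denominator: v_17(7803/32) = 2. Step 2 — apply |x|_p = p^{-v_p(x)} = 17^{-2} = 1/289.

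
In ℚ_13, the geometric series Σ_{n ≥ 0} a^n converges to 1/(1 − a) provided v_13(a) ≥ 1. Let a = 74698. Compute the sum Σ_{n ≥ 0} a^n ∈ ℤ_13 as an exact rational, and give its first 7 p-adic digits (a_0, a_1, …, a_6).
Σ a^n = 1/(1 − a) = -1/74697;  first 7 digits = (1, 0, 0, 8, 2, 0, 12)

v_13(a) = 3 ≥ 1, so the series converges in ℤ_13 to 1/(1 − a) = 1/(1 − 74698) = -1/74697. Expand this rational in ℤ_13: compute digits iteratively via d_i = x_i mod 13, x_{i+1} = (x_i − d_i)/13. The first 7 digits are (1, 0, 0, 8, 2, 0, 12).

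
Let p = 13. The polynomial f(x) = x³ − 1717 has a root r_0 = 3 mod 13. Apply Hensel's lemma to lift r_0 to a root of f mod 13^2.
r_1 = 3 (mod 169)

Hensel: r_{i+1} = r_i − f(r_i)/f′(r_i) mod 13^{i+2}, where f′(x) = 3x². Iterate:
  r_0 = 3 (mod 13)
  r_1 = 3 (mod 169)
Final: r = 3 with f(r) ≡ 0 mod 13^2.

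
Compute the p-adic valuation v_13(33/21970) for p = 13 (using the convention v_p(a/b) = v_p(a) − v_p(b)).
v_13(33/21970) = -3

Factor powers of 13 from the numerator and denominator of the reduced fraction: 33 = 13^0 · 33 and 21970 = 13^3 · 10. Apply v_p(a/b) = v_p(a) − v_p(b): v_13(33/21970) = 0 − 3 = -3.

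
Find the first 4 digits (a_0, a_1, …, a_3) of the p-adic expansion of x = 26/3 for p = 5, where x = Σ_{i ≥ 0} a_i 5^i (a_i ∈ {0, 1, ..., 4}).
(a_0, …, a_3) = (2, 3, 3, 1)

v_5(26/3) = 0 (numerator and denominator both coprime to 5), so x ∈ ℤ_5^×. Compute digits iteratively via a_i = x_i mod 5, x_{i+1} = (x_i − a_i)/5, with x_0 = x:
  x_0 = 26/3;  a_0 = 2;  x_1 = (x_0 − 2)/5 = 4/3
  x_1 = 4/3;  a_1 = 3;  x_2 = (x_1 − 3)/5 = -1/3
  x_2 = -1/3;  a_2 = 3;  x_3 = (x_2 − 3)/5 = -2/3
  x_3 = -2/3;  a_3 = 1;  x_4 = (x_3 − 1)/5 = -1/3
Digits: (2, 3, 3, 1).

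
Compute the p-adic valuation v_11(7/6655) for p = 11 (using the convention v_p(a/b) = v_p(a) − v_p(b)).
v_11(7/6655) = -3

Factor powers of 11 from the numerator and denominator of the reduced fraction: 7 = 11^0 · 7 and 6655 = 11^3 · 5. Apply v_p(a/b) = v_p(a) − v_p(b): v_11(7/6655) = 0 − 3 = -3.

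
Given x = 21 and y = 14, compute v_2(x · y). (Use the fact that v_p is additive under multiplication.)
v_2(294) = 1

v_p(x) = 0 (factor: 21 = 2^0 · 21); v_p(y) = 1 (factor: 14 = 2^1 · 7). Additivity: v_p(xy) = v_p(x) + v_p(y) = 0 + 1 = 1. (Direct check: xy = 294 = 2^1 · (147).)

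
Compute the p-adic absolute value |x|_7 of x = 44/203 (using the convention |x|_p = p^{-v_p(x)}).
|44/203|_7 = 7

Step 1 — compute v_7(x) by factoring powers of 7 out of the numerator and denominator: v_7(44/203) = -1. Step 2 — apply |x|_p = p^{-v_p(x)} = 7^{1} = 7.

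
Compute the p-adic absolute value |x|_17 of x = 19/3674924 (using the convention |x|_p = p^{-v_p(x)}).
|19/3674924|_17 = 83521

Step 1 — compute v_17(x) by factoring powers of 17 out of the numerator and denominator: v_17(19/3674924) = -4. Step 2 — apply |x|_p = p^{-v_p(x)} = 17^{4} = 83521.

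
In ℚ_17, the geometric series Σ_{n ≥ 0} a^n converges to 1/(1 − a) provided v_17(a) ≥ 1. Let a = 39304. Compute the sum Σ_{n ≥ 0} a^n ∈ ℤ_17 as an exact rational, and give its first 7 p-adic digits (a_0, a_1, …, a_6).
Σ a^n = 1/(1 − a) = -1/39303;  first 7 digits = (1, 0, 0, 8, 0, 0, 13)

v_17(a) = 3 ≥ 1, so the series converges in ℤ_17 to 1/(1 − a) = 1/(1 − 39304) = -1/39303. Expand this rational in ℤ_17: compute digits iteratively via d_i = x_i mod 17, x_{i+1} = (x_i − d_i)/17. The first 7 digits are (1, 0, 0, 8, 0, 0, 13).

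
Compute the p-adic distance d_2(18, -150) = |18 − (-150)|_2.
d_2(18, -150) = 1/8

Step 1 — x − y = 18 − (-150) = 168. Step 2 — v_2(168) = 3 (factor: 168 = (2^3 · 21); the sign does not affect v_p). Step 3 — |x − y|_2 = 2^{-3} = 1/8.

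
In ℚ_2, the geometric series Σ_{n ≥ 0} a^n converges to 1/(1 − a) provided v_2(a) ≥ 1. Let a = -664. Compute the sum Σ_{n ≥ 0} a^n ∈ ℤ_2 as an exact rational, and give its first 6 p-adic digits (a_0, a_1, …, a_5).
Σ a^n = 1/(1 − a) = 1/665;  first 6 digits = (1, 0, 0, 1, 0, 1)

v_2(a) = 3 ≥ 1, so the series converges in ℤ_2 to 1/(1 − a) = 1/(1 − (-664)) = 1/665. Expand this rational in ℤ_2: compute digits iteratively via d_i = x_i mod 2, x_{i+1} = (x_i − d_i)/2. The first 6 digits are (1, 0, 0, 1, 0, 1).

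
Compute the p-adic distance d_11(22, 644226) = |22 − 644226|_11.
d_11(22, 644226) = 1/161051

Step 1 — x − y = 22 − 644226 = -644204. Step 2 — v_11(-644204) = 5 (factor: -644204 = −(11^5 · 4); the sign does not affect v_p). Step 3 — |x − y|_11 = 11^{-5} = 1/161051.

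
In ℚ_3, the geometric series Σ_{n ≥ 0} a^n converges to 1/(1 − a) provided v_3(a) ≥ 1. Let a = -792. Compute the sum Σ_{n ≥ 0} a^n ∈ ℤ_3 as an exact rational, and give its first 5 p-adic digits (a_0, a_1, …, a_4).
Σ a^n = 1/(1 − a) = 1/793;  first 5 digits = (1, 0, 2, 0, 0)

v_3(a) = 2 ≥ 1, so the series converges in ℤ_3 to 1/(1 − a) = 1/(1 − (-792)) = 1/793. Expand this rational in ℤ_3: compute digits iteratively via d_i = x_i mod 3, x_{i+1} = (x_i − d_i)/3. The first 5 digits are (1, 0, 2, 0, 0).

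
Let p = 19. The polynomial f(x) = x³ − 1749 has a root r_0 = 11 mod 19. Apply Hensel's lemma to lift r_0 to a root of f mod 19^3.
r_2 = 3108 (mod 6859)

Hensel: r_{i+1} = r_i − f(r_i)/f′(r_i) mod 19^{i+2}, where f′(x) = 3x². Iterate:
  r_0 = 11 (mod 19)
  r_1 = 220 (mod 361)
  r_2 = 3108 (mod 6859)
Final: r = 3108 with f(r) ≡ 0 mod 19^3.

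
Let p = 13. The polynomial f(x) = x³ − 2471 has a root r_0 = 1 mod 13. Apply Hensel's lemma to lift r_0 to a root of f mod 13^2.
r_1 = 92 (mod 169)

Hensel: r_{i+1} = r_i − f(r_i)/f′(r_i) mod 13^{i+2}, where f′(x) = 3x². Iterate:
  r_0 = 1 (mod 13)
  r_1 = 92 (mod 169)
Final: r = 92 with f(r) ≡ 0 mod 13^2.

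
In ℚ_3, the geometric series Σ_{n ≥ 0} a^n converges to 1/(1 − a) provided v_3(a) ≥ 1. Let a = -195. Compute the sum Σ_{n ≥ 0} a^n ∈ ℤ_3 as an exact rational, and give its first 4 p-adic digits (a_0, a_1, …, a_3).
Σ a^n = 1/(1 − a) = 1/196;  first 4 digits = (1, 1, 0, 1)

v_3(a) = 1 ≥ 1, so the series converges in ℤ_3 to 1/(1 − a) = 1/(1 − (-195)) = 1/196. Expand this rational in ℤ_3: compute digits iteratively via d_i = x_i mod 3, x_{i+1} = (x_i − d_i)/3. The first 4 digits are (1, 1, 0, 1).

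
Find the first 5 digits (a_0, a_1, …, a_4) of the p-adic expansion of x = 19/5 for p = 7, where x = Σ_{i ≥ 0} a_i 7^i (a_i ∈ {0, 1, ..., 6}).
(a_0, …, a_4) = (1, 6, 2, 1, 4)

v_7(19/5) = 0 (numerator and denominator both coprime to 7), so x ∈ ℤ_7^×. Compute digits iteratively via a_i = x_i mod 7, x_{i+1} = (x_i − a_i)/7, with x_0 = x:
  x_0 = 19/5;  a_0 = 1;  x_1 = (x_0 − 1)/7 = 2/5
  x_1 = 2/5;  a_1 = 6;  x_2 = (x_1 − 6)/7 = -4/5
  x_2 = -4/5;  a_2 = 2;  x_3 = (x_2 − 2)/7 = -2/5
  x_3 = -2/5;  a_3 = 1;  x_4 = (x_3 − 1)/7 = -1/5
  x_4 = -1/5;  a_4 = 4;  x_5 = (x_4 − 4)/7 = -3/5
Digits: (1, 6, 2, 1, 4).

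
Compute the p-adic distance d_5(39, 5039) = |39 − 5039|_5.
d_5(39, 5039) = 1/625

Step 1 — x − y = 39 − 5039 = -5000. Step 2 — v_5(-5000) = 4 (factor: -5000 = −(5^4 · 8); the sign does not affect v_p). Step 3 — |x − y|_5 = 5^{-4} = 1/625.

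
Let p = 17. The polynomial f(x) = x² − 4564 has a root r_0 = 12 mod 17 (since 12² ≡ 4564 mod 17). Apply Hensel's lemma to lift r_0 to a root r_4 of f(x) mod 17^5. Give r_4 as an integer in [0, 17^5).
r_4 = 105055 (mod 1419857)

Hensel's recurrence: r_{i+1} = r_i − f(r_i)·(f′(r_i))^{-1} mod 17^{i+2}, with f′(x) = 2x. Iterate:
  r_0 = 12 (mod 17)
  r_1 = 148 (mod 289)
  r_2 = 1882 (mod 4913)
  r_3 = 21534 (mod 83521)
  r_4 = 105055 (mod 1419857)
Final: r_4 = 105055, and one checks f(r_4) ≡ 0 mod 17^5.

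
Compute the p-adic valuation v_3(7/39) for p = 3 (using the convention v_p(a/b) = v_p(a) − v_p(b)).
v_3(7/39) = -1

Factor powers of 3 from the numerator and denominator of the reduced fraction: 7 = 3^0 · 7 and 39 = 3^1 · 13. Apply v_p(a/b) = v_p(a) − v_p(b): v_3(7/39) = 0 − 1 = -1.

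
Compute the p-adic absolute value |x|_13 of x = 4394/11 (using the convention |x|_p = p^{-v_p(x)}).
|4394/11|_13 = 1/2197

Step 1 — compute v_13(x) by factoring powers of 13 out of the numerator and denominator: v_13(4394/11) = 3. Step 2 — apply |x|_p = p^{-v_p(x)} = 13^{-3} = 1/2197.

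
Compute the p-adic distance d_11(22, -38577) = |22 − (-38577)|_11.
d_11(22, -38577) = 1/1331

Step 1 — x − y = 22 − (-38577) = 38599. Step 2 — v_11(38599) = 3 (factor: 38599 = (11^3 · 29); the sign does not affect v_p). Step 3 — |x − y|_11 = 11^{-3} = 1/1331.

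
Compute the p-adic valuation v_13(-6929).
v_13(-6929) = 2

v_13(n) is the largest exponent k such that 13^k divides n. Factor out: -6929 = -13^2 · 41. (Sign doesn't affect v_p.) So v_13(-6929) = 2.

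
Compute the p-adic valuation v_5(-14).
v_5(-14) = 0

v_5(n) is the largest exponent k such that 5^k divides n. Factor out: -14 = -5^0 · 14. (Sign doesn't affect v_p.) So v_5(-14) = 0.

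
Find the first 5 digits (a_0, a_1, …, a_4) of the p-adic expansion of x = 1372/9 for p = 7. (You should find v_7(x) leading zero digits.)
(a_0, …, a_4) = (0, 0, 0, 2, 6)

v_7(1372/9) = 3, so a_0 = ... = a_2 = 0. Factor out: x = 7^3 · u with u = 4/9 a unit in ℤ_7. Expand u iteratively via a_{v+i} = u_i mod 7, u_{i+1} = (u_i − a_{v+i})/7:
  u_0 = 4/9;  a_3 = 2;  u_1 = (u_0 − 2)/7 = -2/9
  u_1 = -2/9;  a_4 = 6;  u_2 = (u_1 − 6)/7 = -8/9
Digits: (0, 0, 0, 2, 6).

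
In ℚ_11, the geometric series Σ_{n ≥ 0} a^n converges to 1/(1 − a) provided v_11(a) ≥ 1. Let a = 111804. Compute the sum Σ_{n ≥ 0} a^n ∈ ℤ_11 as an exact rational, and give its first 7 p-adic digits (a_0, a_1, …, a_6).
Σ a^n = 1/(1 − a) = -1/111803;  first 7 digits = (1, 0, 0, 7, 7, 0, 5)

v_11(a) = 3 ≥ 1, so the series converges in ℤ_11 to 1/(1 − a) = 1/(1 − 111804) = -1/111803. Expand this rational in ℤ_11: compute digits iteratively via d_i = x_i mod 11, x_{i+1} = (x_i − d_i)/11. The first 7 digits are (1, 0, 0, 7, 7, 0, 5).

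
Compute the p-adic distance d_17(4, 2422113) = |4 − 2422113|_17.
d_17(4, 2422113) = 1/83521

Step 1 — x − y = 4 − 2422113 = -2422109. Step 2 — v_17(-2422109) = 4 (factor: -2422109 = −(17^4 · 29); the sign does not affect v_p). Step 3 — |x − y|_17 = 17^{-4} = 1/83521.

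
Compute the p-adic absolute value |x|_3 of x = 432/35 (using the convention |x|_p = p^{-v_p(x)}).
|432/35|_3 = 1/27

Step 1 — compute v_3(x) by factoring powers of 3 out of the numerator and denominator: v_3(432/35) = 3. Step 2 — apply |x|_p = p^{-v_p(x)} = 3^{-3} = 1/27.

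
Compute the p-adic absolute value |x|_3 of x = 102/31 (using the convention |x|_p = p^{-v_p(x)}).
|102/31|_3 = 1/3

Step 1 — compute v_3(x) by factoring powers of 3 out of the numerator and denominator: v_3(102/31) = 1. Step 2 — apply |x|_p = p^{-v_p(x)} = 3^{-1} = 1/3.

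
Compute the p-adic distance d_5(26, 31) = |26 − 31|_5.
d_5(26, 31) = 1/5

Step 1 — x − y = 26 − 31 = -5. Step 2 — v_5(-5) = 1 (factor: -5 = −(5^1 · 1); the sign does not affect v_p). Step 3 — |x − y|_5 = 5^{-1} = 1/5.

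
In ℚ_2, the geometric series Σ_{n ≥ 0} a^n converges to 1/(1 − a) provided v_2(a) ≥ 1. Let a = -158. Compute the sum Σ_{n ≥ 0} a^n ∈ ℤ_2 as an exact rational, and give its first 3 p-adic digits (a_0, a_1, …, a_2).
Σ a^n = 1/(1 − a) = 1/159;  first 3 digits = (1, 1, 1)

v_2(a) = 1 ≥ 1, so the series converges in ℤ_2 to 1/(1 − a) = 1/(1 − (-158)) = 1/159. Expand this rational in ℤ_2: compute digits iteratively via d_i = x_i mod 2, x_{i+1} = (x_i − d_i)/2. The first 3 digits are (1, 1, 1).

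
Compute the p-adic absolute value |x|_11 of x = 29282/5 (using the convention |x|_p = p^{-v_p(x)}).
|29282/5|_11 = 1/14641

Step 1 — compute v_11(x) by factoring powers of 11 out of the numerator and denominator: v_11(29282/5) = 4. Step 2 — apply |x|_p = p^{-v_p(x)} = 11^{-4} = 1/14641.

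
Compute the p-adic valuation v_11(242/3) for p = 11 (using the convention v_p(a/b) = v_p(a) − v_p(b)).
v_11(242/3) = 2

Factor powers of 11 from the numerator and denominator of the reduced fraction: 242 = 11^2 · 2 and 3 = 11^0 · 3. Apply v_p(a/b) = v_p(a) − v_p(b): v_11(242/3) = 2 − 0 = 2.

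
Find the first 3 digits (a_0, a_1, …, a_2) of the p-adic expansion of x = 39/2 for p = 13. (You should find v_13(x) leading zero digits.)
(a_0, …, a_2) = (0, 8, 6)

v_13(39/2) = 1, so a_0 = ... = a_0 = 0. Factor out: x = 13^1 · u with u = 3/2 a unit in ℤ_13. Expand u iteratively via a_{v+i} = u_i mod 13, u_{i+1} = (u_i − a_{v+i})/13:
  u_0 = 3/2;  a_1 = 8;  u_1 = (u_0 − 8)/13 = -1/2
  u_1 = -1/2;  a_2 = 6;  u_2 = (u_1 − 6)/13 = -1/2
Digits: (0, 8, 6).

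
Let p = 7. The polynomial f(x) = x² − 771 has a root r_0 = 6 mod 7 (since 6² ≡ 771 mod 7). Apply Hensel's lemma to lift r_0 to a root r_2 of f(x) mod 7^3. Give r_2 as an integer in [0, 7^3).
r_2 = 153 (mod 343)

Hensel's recurrence: r_{i+1} = r_i − f(r_i)·(f′(r_i))^{-1} mod 7^{i+2}, with f′(x) = 2x. Iterate:
  r_0 = 6 (mod 7)
  r_1 = 6 (mod 49)
  r_2 = 153 (mod 343)
Final: r_2 = 153, and one checks f(r_2) ≡ 0 mod 7^3.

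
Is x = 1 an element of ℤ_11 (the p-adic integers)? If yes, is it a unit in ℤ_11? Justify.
x ∈ ℤ_11^× (unit); v_11(x) = 0

ℤ_11 = {x ∈ ℚ_11 : v_11(x) ≥ 0} and ℤ_11^× = {x ∈ ℤ_11 : v_11(x) = 0}. Here v_11(1) = v_11(num) − v_11(den) = 0; compare against these criteria.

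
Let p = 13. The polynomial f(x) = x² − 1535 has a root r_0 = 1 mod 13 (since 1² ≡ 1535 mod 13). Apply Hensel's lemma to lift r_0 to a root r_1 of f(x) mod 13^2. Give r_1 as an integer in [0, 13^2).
r_1 = 92 (mod 169)

Hensel's recurrence: r_{i+1} = r_i − f(r_i)·(f′(r_i))^{-1} mod 13^{i+2}, with f′(x) = 2x. Iterate:
  r_0 = 1 (mod 13)
  r_1 = 92 (mod 169)
Final: r_1 = 92, and one checks f(r_1) ≡ 0 mod 13^2.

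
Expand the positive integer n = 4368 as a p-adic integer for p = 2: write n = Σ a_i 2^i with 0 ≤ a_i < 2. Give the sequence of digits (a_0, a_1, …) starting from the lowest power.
(a_0, a_1, …) = (0, 0, 0, 0, 1, 0, 0, 0, 1, 0, 0, 0, 1)

Repeated division by 2 gives the digits low-to-high: 4368 = 1·2^4 + 1·2^8 + 1·2^12. Digit sequence: (0, 0, 0, 0, 1, 0, 0, 0, 1, 0, 0, 0, 1).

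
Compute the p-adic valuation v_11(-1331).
v_11(-1331) = 3

v_11(n) is the largest exponent k such that 11^k divides n. Factor out: -1331 = -11^3 · 1. (Sign doesn't affect v_p.) So v_11(-1331) = 3.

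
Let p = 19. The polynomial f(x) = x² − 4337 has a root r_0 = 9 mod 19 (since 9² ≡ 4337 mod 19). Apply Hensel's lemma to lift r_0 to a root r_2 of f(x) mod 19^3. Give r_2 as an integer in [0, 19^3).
r_2 = 2973 (mod 6859)

Hensel's recurrence: r_{i+1} = r_i − f(r_i)·(f′(r_i))^{-1} mod 19^{i+2}, with f′(x) = 2x. Iterate:
  r_0 = 9 (mod 19)
  r_1 = 85 (mod 361)
  r_2 = 2973 (mod 6859)
Final: r_2 = 2973, and one checks f(r_2) ≡ 0 mod 19^3.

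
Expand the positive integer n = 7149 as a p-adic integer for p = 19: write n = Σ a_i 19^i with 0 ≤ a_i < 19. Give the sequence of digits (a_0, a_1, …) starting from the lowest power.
(a_0, a_1, …) = (5, 15, 0, 1)

Repeated division by 19 gives the digits low-to-high: 7149 = 5 + 15·19^1 + 1·19^3. Digit sequence: (5, 15, 0, 1).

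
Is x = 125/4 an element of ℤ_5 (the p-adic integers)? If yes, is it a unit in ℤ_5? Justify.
x ∈ ℤ_5 but not a unit; v_5(x) = 3 > 0

ℤ_5 = {x ∈ ℚ_5 : v_5(x) ≥ 0} and ℤ_5^× = {x ∈ ℤ_5 : v_5(x) = 0}. Here v_5(125/4) = v_5(num) − v_5(den) = 3; compare against these criteria.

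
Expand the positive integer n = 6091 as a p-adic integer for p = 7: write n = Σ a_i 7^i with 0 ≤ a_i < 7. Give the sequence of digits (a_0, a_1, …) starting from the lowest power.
(a_0, a_1, …) = (1, 2, 5, 3, 2)

Repeated division by 7 gives the digits low-to-high: 6091 = 1 + 2·7^1 + 5·7^2 + 3·7^3 + 2·7^4. Digit sequence: (1, 2, 5, 3, 2).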